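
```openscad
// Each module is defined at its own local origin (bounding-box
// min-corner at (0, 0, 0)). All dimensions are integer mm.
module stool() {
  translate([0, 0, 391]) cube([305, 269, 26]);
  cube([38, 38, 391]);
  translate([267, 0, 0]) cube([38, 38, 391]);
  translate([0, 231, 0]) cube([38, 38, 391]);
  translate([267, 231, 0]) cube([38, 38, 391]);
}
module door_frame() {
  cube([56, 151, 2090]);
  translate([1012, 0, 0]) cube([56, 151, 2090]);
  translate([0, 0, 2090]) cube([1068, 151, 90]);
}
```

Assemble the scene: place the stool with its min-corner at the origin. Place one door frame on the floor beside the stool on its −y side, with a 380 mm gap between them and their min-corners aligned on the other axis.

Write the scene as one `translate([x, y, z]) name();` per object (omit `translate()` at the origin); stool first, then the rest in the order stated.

stool();
translate([0, -531, 0]) door_frame();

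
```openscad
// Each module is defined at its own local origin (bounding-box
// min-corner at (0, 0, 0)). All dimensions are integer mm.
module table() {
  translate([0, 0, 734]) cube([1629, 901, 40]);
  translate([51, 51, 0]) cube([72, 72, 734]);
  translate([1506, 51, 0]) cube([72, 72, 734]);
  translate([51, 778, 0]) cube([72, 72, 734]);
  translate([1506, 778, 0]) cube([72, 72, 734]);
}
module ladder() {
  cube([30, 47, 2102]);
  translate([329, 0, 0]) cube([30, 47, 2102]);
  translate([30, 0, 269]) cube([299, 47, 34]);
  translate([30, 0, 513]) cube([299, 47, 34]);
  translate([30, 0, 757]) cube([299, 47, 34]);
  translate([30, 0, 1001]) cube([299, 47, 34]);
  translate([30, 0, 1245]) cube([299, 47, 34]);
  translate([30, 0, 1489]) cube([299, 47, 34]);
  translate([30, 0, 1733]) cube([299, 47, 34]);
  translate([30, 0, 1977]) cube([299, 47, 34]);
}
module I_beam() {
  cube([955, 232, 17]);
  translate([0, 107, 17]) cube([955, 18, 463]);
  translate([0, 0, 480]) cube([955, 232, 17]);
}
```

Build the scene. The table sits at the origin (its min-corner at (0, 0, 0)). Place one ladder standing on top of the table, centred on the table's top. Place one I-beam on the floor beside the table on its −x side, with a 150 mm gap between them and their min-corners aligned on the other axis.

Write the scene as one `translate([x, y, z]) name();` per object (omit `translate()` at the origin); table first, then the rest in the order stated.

table();
translate([635, 427, 774]) ladder();
translate([-1105, 0, 0]) I_beam();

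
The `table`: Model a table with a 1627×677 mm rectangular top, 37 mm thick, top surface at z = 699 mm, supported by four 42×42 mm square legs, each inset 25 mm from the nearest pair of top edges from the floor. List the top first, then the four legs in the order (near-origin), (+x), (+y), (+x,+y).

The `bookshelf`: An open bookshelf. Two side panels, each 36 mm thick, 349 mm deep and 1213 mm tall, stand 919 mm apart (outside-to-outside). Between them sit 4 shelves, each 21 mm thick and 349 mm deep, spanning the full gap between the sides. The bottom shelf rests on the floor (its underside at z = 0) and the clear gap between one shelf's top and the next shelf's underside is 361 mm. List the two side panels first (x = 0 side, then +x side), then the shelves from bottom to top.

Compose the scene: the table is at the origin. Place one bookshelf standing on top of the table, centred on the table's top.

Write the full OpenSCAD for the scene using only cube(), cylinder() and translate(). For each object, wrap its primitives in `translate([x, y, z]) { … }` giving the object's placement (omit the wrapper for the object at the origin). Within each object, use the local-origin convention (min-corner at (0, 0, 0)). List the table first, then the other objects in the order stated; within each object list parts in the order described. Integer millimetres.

translate([0, 0, 662]) cube([1627, 677, 37]);
translate([25, 25, 0]) cube([42, 42, 662]);
translate([1560, 25, 0]) cube([42, 42, 662]);
translate([25, 610, 0]) cube([42, 42, 662]);
translate([1560, 610, 0]) cube([42, 42, 662]);
translate([354, 164, 699]) {
  cube([36, 349, 1213]);
  translate([883, 0, 0]) cube([36, 349, 1213]);
  translate([36, 0, 0]) cube([847, 349, 21]);
  translate([36, 0, 382]) cube([847, 349, 21]);
  translate([36, 0, 764]) cube([847, 349, 21]);
  translate([36, 0, 1146]) cube([847, 349, 21]);
}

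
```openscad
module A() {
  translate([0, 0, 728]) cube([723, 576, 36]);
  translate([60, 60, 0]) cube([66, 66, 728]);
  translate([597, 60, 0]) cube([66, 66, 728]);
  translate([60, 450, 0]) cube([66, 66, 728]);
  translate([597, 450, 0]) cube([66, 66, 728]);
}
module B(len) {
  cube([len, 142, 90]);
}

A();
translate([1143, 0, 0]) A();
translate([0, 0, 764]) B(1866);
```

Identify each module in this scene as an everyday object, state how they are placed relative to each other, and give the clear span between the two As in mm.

A is a table. B is a beam. A beam spans the tops of two tables. The clear span between the two tables is 420 mm.

Second table starts at x = 1143; first ends at x = 723; clear span = 1143 − 723 = 420 mm.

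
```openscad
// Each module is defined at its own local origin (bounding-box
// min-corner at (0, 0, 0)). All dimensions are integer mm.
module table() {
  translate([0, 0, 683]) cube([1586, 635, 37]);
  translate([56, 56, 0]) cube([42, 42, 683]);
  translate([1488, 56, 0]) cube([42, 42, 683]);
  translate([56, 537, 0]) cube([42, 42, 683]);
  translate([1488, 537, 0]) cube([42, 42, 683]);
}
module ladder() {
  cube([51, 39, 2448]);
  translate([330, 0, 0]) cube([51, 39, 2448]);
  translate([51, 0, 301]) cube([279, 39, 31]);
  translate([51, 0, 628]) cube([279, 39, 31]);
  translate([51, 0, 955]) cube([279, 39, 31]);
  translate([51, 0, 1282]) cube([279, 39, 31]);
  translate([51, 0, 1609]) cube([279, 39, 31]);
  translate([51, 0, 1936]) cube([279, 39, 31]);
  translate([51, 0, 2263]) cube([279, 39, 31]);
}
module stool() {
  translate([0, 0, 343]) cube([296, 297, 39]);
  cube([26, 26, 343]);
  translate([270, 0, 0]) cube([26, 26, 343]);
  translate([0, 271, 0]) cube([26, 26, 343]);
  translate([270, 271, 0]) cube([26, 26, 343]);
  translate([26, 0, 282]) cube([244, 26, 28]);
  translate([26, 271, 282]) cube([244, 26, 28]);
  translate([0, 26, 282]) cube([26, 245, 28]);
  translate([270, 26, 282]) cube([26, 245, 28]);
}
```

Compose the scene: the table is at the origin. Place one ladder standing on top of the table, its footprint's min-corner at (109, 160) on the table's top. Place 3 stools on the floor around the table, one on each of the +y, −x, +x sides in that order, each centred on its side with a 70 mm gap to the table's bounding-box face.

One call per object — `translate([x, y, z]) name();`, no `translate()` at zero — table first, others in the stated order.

table();
translate([109, 160, 720]) ladder();
translate([645, 705, 0]) stool();
translate([-366, 169, 0]) stool();
translate([1656, 169, 0]) stool();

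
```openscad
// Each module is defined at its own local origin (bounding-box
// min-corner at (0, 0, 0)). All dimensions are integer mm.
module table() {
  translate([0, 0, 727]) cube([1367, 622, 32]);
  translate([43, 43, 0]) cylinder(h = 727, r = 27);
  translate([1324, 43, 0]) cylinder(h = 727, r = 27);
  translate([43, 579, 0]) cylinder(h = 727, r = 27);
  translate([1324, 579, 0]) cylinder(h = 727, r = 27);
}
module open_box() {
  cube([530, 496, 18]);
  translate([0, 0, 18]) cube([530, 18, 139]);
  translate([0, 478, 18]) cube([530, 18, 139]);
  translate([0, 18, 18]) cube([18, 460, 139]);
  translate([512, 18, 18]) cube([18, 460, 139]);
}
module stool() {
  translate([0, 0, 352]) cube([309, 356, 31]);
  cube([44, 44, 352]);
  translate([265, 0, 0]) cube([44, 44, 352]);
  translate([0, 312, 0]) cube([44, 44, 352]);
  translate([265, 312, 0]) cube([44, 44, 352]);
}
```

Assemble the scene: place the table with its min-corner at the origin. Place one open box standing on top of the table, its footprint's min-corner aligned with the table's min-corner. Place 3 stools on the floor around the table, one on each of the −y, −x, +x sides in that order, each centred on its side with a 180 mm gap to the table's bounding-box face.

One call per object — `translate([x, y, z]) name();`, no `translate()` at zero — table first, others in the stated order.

table();
translate([0, 0, 759]) open_box();
translate([529, -536, 0]) stool();
translate([-489, 133, 0]) stool();
translate([1547, 133, 0]) stool();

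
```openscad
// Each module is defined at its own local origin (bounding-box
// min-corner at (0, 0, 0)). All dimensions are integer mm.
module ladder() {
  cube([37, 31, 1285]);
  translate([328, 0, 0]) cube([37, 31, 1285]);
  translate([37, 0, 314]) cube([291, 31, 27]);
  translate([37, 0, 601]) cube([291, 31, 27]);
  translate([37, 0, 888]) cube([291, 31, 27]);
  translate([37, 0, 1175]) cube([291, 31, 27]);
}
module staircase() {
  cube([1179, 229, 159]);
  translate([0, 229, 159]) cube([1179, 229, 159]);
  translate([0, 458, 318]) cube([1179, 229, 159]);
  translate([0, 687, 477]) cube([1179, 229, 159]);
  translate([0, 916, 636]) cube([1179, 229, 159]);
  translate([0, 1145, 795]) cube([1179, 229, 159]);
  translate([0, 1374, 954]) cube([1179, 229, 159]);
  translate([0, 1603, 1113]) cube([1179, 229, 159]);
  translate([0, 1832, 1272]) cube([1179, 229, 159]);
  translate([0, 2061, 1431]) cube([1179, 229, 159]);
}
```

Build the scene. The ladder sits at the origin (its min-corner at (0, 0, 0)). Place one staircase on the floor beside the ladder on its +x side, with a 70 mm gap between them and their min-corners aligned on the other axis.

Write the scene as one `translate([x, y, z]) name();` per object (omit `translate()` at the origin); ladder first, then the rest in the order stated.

ladder();
translate([435, 0, 0]) staircase();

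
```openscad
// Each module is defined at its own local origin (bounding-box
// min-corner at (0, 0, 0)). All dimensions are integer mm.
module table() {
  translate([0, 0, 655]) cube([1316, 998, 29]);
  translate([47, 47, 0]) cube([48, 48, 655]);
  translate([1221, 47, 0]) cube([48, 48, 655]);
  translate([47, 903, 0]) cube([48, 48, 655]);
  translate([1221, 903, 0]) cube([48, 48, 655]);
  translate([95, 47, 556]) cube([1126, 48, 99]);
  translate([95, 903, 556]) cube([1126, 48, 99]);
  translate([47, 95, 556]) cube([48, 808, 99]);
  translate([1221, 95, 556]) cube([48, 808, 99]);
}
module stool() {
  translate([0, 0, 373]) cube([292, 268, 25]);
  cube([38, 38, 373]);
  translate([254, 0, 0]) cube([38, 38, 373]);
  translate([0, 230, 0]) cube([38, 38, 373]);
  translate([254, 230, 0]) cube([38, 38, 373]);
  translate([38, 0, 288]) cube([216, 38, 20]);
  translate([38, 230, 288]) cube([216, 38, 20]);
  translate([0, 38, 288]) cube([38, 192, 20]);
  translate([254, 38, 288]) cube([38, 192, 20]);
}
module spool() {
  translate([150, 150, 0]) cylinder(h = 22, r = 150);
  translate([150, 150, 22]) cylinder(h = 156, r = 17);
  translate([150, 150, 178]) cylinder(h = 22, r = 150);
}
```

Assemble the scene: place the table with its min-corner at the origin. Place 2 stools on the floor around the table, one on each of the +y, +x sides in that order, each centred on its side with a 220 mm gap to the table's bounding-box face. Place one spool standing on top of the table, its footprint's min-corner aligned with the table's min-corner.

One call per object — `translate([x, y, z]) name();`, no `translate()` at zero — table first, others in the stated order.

table();
translate([512, 1218, 0]) stool();
translate([1536, 365, 0]) stool();
translate([0, 0, 684]) spool();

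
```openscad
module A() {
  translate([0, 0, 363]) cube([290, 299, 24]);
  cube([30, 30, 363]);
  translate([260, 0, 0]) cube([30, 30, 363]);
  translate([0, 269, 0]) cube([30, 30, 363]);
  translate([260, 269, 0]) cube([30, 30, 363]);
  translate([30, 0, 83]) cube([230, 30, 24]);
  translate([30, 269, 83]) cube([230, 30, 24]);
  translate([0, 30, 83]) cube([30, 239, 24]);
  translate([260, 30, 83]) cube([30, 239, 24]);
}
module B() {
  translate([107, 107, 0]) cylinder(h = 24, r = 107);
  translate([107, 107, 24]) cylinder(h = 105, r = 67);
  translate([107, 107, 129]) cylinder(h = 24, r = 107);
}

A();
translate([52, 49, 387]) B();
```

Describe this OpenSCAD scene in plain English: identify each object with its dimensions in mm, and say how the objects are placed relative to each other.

A is a four-legged stool. The seat is a 290×299×24 mm slab whose top surface is at z = 387 mm; four square legs, each 30×30 mm in cross-section, run from the floor (z = 0) to the underside of the seat, each flush with a corner of the seat. Four stretchers, 30 mm wide and 24 mm tall, connect adjacent legs with their undersides at z = 83 mm, each running between the inner faces of the legs it joins and aligned with the legs' outer faces on the other axis.

B is a spool: two coaxial disc flanges of radius 107 mm and thickness 24 mm, joined by a core cylinder of radius 67 mm and height 105 mm. The lower flange rests on z = 0 and the three cylinders share a vertical axis.

The spool is on top of the stool.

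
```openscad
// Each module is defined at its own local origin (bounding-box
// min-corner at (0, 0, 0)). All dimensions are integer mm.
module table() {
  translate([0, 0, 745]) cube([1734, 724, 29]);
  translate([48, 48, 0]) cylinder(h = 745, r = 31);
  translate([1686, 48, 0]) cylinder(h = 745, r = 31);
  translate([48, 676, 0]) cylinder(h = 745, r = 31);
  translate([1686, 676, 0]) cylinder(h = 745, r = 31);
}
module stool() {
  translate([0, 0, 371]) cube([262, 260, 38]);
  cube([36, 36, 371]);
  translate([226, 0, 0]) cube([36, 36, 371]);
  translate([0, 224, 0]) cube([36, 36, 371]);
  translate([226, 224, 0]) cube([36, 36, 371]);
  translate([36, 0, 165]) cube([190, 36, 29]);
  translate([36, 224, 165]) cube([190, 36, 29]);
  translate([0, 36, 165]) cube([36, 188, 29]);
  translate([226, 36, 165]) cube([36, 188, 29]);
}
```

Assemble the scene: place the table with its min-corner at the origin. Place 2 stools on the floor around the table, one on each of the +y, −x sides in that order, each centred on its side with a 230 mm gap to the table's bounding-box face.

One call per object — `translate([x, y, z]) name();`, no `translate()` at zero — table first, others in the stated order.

table();
translate([736, 954, 0]) stool();
translate([-492, 232, 0]) stool();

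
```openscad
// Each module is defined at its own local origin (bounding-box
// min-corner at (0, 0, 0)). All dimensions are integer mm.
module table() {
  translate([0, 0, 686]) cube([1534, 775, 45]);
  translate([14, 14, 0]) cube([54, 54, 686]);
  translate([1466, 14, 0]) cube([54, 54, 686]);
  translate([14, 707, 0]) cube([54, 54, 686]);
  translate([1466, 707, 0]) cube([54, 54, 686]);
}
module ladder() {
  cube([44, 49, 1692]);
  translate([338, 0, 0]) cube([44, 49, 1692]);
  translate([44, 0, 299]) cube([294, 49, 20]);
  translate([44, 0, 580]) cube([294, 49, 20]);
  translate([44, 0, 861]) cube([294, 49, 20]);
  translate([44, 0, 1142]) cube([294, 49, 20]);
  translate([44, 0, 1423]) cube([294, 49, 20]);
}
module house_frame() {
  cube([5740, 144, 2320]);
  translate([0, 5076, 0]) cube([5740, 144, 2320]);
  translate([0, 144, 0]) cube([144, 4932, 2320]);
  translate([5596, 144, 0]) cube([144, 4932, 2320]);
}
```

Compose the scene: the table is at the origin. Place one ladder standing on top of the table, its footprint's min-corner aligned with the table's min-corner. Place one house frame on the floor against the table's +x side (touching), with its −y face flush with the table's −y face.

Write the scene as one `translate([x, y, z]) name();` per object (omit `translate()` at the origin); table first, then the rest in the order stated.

table();
translate([0, 0, 731]) ladder();
translate([1534, 0, 0]) house_frame();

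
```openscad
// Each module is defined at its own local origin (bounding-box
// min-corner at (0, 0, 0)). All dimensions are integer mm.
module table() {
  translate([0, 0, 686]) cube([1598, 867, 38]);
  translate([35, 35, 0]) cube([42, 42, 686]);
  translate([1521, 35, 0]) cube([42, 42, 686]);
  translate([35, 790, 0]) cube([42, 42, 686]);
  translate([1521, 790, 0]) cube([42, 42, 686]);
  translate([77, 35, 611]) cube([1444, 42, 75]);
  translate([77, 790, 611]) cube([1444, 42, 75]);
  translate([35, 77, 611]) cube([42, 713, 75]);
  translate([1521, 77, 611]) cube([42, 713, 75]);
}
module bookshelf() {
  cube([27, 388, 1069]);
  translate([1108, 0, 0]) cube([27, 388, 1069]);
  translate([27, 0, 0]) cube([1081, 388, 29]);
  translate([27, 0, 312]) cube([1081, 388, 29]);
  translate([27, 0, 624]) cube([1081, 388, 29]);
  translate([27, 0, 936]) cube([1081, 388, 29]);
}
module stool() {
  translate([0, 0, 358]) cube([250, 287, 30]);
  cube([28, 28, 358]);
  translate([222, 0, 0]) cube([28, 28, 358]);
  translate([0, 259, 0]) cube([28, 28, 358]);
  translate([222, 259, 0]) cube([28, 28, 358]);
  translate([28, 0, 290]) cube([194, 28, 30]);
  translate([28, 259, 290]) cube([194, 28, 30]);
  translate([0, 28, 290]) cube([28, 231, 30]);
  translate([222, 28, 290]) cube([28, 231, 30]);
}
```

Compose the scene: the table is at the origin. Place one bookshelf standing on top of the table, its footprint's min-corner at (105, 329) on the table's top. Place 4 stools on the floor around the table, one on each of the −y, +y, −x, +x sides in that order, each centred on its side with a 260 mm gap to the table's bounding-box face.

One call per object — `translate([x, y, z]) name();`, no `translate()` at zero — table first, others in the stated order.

table();
translate([105, 329, 724]) bookshelf();
translate([674, -547, 0]) stool();
translate([674, 1127, 0]) stool();
translate([-510, 290, 0]) stool();
translate([1858, 290, 0]) stool();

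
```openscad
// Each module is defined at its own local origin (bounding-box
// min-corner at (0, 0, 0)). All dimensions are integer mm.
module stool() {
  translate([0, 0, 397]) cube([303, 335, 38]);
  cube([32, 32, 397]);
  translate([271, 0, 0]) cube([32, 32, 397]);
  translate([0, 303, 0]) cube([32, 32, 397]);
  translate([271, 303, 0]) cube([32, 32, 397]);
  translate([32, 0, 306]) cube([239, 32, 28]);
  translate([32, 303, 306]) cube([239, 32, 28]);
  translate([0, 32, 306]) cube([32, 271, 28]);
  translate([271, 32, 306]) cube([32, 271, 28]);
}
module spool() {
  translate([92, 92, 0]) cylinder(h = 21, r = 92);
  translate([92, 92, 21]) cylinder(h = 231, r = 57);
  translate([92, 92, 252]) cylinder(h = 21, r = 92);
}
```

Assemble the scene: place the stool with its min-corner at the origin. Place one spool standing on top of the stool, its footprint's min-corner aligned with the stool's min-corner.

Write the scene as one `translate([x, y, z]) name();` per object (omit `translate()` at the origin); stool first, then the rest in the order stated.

stool();
translate([0, 0, 435]) spool();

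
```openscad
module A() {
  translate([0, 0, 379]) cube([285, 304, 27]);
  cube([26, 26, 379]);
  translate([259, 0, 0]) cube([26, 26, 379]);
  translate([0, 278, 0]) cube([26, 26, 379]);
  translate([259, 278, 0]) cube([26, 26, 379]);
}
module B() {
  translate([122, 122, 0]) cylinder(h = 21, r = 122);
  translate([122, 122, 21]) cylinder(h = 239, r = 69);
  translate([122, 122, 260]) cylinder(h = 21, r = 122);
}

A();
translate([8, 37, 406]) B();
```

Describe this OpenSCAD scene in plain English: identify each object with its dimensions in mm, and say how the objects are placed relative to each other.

A is a four-legged stool. The seat is 285×304 mm, 27 mm thick, top at z = 406 mm. It stands on four square legs, each 26×26 mm in cross-section, from z = 0 to the seat underside, each flush with a corner of the seat.

B is a spool: two coaxial disc flanges of radius 122 mm and thickness 21 mm, joined by a core cylinder of radius 69 mm and height 239 mm. The lower flange rests on z = 0 and the three cylinders share a vertical axis.

The spool is on top of the stool.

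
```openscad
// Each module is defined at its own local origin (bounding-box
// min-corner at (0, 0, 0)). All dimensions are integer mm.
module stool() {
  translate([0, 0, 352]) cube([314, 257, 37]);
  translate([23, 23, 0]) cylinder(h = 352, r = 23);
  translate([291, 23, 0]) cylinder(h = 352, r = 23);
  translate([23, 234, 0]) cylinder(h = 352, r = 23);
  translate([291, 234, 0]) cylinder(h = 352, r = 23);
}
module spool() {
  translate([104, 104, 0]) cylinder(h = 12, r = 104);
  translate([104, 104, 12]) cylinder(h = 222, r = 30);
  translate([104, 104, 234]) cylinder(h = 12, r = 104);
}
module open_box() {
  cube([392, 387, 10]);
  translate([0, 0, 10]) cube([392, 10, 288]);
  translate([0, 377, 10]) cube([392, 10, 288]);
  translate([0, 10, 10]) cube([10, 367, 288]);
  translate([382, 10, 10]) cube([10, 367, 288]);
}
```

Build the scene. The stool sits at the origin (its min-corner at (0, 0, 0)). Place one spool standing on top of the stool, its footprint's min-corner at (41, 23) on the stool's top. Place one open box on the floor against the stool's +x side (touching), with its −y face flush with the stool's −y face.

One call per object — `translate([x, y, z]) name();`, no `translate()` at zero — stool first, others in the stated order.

stool();
translate([41, 23, 389]) spool();
translate([314, 0, 0]) open_box();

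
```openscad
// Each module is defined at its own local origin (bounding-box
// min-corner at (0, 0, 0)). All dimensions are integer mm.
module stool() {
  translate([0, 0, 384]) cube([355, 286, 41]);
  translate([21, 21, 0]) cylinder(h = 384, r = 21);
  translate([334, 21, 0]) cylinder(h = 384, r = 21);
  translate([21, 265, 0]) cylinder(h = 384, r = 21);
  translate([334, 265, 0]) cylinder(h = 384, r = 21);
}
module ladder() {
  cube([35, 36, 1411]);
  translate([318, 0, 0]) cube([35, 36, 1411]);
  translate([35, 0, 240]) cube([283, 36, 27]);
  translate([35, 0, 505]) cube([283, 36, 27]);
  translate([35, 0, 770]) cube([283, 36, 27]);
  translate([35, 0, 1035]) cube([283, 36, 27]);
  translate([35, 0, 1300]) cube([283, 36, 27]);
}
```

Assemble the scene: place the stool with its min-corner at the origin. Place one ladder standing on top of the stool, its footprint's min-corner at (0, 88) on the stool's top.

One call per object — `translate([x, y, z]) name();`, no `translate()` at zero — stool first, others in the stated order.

stool();
translate([0, 88, 425]) ladder();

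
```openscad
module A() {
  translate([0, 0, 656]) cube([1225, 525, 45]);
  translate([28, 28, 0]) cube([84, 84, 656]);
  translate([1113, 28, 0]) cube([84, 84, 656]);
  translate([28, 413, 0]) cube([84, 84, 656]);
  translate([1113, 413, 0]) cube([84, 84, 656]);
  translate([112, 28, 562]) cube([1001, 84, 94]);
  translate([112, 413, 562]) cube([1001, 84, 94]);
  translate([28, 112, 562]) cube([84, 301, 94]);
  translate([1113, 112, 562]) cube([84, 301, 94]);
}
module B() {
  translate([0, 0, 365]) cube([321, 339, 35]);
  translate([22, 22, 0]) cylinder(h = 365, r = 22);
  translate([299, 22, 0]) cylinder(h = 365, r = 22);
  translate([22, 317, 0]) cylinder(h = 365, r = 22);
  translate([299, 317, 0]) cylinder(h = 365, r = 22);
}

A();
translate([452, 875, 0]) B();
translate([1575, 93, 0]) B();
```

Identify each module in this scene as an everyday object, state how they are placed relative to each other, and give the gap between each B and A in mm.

Each stool's nearest face is 350 mm from the table's bounding box.

A is a table. B is a stool. Two stools sit around the table at the +y, +x sides. The gap between each stool and the table is 350 mm.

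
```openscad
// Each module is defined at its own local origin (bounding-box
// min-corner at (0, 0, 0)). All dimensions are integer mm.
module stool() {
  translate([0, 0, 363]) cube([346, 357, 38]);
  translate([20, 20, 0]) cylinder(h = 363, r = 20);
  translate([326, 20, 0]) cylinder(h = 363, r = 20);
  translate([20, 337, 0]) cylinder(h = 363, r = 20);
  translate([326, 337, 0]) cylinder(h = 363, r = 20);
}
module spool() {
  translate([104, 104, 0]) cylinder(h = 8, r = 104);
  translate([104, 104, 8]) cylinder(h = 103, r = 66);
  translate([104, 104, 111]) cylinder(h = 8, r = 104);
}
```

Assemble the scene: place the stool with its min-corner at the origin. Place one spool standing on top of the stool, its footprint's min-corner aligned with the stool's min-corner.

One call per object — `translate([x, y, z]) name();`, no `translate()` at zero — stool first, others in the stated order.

stool();
translate([0, 0, 401]) spool();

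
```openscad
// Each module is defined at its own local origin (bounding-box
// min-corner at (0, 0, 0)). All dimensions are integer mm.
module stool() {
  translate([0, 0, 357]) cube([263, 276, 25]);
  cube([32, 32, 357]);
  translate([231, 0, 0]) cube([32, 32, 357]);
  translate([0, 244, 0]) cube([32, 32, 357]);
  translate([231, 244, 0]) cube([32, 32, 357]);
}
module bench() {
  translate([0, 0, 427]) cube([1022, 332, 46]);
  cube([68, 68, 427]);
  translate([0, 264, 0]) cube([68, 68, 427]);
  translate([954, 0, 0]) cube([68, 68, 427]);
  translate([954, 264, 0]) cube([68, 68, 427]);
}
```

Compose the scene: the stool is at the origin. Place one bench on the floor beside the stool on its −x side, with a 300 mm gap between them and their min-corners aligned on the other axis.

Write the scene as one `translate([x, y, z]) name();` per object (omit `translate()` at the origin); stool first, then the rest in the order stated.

stool();
translate([-1322, 0, 0]) bench();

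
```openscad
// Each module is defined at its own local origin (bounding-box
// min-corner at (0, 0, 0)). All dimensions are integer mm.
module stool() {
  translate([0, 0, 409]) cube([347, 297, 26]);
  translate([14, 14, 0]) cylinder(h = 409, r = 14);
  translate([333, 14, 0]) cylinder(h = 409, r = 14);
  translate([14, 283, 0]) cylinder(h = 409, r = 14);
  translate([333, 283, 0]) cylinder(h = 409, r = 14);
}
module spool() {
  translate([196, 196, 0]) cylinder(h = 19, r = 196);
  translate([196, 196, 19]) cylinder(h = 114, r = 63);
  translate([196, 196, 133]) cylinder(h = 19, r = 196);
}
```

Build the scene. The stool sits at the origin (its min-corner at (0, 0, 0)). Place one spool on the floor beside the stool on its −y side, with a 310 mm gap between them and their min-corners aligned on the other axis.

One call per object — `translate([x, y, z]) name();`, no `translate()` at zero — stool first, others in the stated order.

stool();
translate([0, -702, 0]) spool();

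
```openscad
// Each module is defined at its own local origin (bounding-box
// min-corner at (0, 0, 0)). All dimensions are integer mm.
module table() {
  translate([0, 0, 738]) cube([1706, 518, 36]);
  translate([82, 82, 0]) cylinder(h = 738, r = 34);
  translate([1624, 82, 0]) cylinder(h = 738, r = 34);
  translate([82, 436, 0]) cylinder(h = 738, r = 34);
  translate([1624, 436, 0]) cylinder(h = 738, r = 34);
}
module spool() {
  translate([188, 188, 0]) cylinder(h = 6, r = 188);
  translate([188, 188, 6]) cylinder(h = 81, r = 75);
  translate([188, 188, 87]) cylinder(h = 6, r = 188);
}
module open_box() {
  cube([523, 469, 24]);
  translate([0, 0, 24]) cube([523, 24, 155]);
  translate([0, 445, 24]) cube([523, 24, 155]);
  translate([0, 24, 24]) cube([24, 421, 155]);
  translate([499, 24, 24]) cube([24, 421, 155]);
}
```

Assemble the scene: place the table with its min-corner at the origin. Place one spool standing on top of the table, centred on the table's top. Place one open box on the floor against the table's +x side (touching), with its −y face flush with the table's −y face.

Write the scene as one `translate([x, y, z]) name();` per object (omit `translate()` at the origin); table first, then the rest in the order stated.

table();
translate([665, 71, 774]) spool();
translate([1706, 0, 0]) open_box();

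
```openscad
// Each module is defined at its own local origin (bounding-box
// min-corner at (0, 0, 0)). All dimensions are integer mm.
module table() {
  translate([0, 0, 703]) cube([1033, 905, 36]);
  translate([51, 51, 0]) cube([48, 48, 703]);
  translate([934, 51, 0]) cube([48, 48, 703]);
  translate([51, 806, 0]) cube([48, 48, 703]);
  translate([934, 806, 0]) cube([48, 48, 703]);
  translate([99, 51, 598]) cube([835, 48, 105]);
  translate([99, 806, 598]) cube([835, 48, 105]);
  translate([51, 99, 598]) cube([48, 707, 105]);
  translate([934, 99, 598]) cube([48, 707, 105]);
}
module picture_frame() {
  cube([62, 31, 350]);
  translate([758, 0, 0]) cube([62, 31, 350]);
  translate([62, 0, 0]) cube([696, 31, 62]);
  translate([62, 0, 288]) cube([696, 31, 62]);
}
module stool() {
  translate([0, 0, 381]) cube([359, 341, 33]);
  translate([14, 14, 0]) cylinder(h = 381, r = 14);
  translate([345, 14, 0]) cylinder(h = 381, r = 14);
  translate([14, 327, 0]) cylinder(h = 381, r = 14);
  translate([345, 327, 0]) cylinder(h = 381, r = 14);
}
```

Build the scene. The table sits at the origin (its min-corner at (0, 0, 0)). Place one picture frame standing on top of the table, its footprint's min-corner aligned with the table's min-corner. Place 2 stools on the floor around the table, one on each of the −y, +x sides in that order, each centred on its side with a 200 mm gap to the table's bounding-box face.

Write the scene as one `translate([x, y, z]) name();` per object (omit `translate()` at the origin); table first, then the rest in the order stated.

table();
translate([0, 0, 739]) picture_frame();
translate([337, -541, 0]) stool();
translate([1233, 282, 0]) stool();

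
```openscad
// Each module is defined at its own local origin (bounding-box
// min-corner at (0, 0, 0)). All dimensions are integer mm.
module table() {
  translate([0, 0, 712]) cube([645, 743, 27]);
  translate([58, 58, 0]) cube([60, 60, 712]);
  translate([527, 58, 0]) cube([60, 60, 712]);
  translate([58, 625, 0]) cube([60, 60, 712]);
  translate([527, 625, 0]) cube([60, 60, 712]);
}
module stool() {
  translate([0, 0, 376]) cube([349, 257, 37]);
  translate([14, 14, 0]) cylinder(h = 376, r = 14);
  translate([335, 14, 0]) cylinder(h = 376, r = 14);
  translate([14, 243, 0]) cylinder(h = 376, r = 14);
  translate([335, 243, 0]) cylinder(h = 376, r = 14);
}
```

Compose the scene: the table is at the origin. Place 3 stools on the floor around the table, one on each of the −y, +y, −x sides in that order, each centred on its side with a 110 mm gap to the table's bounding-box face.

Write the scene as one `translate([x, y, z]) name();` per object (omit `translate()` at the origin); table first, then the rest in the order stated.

table();
translate([148, -367, 0]) stool();
translate([148, 853, 0]) stool();
translate([-459, 243, 0]) stool();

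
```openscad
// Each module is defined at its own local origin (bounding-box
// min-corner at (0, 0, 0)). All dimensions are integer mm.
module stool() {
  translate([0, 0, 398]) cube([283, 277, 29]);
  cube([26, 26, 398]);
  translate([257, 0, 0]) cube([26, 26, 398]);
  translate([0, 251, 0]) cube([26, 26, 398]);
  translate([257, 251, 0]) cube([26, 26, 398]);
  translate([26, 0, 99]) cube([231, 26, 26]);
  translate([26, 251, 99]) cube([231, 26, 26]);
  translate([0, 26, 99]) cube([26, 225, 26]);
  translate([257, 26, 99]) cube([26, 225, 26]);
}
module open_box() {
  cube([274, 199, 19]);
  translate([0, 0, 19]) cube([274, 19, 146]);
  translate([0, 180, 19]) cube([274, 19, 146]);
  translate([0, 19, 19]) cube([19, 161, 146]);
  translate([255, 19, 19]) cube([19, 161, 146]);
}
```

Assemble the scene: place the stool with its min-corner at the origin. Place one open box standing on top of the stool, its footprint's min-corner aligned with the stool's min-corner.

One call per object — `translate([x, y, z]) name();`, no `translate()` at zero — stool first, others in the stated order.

stool();
translate([0, 0, 427]) open_box();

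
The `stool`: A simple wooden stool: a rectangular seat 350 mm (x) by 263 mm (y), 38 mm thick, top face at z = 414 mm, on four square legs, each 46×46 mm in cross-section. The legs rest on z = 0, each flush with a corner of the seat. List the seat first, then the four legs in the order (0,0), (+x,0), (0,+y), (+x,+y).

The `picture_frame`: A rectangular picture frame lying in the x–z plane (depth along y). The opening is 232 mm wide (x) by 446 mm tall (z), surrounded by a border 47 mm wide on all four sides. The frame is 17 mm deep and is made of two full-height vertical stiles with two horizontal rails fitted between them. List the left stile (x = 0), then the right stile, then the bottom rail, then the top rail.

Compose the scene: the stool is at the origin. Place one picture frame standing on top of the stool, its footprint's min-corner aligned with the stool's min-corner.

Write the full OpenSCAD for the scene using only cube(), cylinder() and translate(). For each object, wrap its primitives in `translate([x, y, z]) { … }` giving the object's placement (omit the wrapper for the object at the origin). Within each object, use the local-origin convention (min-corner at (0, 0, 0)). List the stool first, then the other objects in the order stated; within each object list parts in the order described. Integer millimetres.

translate([0, 0, 376]) cube([350, 263, 38]);
cube([46, 46, 376]);
translate([304, 0, 0]) cube([46, 46, 376]);
translate([0, 217, 0]) cube([46, 46, 376]);
translate([304, 217, 0]) cube([46, 46, 376]);
translate([0, 0, 414]) {
  cube([47, 17, 540]);
  translate([279, 0, 0]) cube([47, 17, 540]);
  translate([47, 0, 0]) cube([232, 17, 47]);
  translate([47, 0, 493]) cube([232, 17, 47]);
}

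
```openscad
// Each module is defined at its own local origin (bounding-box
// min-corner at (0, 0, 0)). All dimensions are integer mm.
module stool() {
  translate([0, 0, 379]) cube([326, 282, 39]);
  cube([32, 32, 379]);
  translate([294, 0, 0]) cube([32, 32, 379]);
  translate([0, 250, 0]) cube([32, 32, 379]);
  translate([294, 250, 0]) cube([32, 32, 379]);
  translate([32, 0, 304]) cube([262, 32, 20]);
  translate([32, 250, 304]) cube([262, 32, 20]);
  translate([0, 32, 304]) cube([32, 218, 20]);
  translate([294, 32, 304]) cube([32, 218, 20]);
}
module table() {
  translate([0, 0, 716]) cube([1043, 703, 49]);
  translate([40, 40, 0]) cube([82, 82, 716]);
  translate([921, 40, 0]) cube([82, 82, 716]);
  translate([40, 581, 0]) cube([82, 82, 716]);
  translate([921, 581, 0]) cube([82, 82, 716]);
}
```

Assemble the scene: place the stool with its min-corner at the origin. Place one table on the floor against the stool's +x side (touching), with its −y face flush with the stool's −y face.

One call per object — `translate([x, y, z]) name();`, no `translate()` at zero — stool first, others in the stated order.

stool();
translate([326, 0, 0]) table();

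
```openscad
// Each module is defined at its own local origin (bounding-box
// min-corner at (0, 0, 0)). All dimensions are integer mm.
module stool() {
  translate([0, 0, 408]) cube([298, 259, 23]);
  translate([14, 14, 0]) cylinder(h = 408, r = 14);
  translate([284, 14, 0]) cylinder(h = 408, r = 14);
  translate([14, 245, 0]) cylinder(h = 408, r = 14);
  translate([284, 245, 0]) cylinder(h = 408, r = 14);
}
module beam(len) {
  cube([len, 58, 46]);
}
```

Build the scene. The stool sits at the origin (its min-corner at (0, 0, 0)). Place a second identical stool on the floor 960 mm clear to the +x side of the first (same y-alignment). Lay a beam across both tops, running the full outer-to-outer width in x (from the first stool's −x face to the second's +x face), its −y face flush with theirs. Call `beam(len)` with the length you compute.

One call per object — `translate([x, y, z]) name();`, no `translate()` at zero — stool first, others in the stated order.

stool();
translate([1258, 0, 0]) stool();
translate([0, 0, 431]) beam(1556);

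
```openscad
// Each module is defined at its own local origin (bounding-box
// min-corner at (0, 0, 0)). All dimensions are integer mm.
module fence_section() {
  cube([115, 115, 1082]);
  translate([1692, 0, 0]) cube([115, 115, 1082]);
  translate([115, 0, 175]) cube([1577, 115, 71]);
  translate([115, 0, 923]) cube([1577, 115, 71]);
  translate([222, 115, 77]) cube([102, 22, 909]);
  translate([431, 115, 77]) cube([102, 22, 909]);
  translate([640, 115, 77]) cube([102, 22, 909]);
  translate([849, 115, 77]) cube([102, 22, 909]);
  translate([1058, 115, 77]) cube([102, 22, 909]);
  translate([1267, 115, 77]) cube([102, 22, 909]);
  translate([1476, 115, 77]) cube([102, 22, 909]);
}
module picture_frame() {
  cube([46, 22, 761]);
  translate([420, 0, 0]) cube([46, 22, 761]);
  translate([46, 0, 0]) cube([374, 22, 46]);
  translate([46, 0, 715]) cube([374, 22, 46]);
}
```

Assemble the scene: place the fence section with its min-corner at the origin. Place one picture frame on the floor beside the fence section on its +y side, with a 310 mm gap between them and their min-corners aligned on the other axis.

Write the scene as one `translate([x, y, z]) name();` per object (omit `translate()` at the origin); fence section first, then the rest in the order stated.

fence_section();
translate([0, 447, 0]) picture_frame();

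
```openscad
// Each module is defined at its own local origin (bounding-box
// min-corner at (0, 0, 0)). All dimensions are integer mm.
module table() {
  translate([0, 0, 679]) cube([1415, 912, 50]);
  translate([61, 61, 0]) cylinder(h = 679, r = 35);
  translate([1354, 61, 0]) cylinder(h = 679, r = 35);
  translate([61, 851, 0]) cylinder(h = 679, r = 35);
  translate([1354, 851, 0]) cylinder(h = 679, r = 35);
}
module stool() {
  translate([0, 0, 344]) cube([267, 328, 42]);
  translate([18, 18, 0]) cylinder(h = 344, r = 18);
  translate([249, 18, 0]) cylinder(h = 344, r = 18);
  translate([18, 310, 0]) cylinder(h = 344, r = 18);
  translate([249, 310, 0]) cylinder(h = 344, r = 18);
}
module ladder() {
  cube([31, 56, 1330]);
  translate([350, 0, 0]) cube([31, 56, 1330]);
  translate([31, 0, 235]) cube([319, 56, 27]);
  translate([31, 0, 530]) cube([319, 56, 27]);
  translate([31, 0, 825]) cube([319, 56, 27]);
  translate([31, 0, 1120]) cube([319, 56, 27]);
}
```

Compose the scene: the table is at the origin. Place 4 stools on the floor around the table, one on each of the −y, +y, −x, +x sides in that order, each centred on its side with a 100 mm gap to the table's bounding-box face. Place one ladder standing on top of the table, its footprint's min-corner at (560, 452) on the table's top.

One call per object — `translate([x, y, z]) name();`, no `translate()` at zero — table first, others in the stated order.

table();
translate([574, -428, 0]) stool();
translate([574, 1012, 0]) stool();
translate([-367, 292, 0]) stool();
translate([1515, 292, 0]) stool();
translate([560, 452, 729]) ladder();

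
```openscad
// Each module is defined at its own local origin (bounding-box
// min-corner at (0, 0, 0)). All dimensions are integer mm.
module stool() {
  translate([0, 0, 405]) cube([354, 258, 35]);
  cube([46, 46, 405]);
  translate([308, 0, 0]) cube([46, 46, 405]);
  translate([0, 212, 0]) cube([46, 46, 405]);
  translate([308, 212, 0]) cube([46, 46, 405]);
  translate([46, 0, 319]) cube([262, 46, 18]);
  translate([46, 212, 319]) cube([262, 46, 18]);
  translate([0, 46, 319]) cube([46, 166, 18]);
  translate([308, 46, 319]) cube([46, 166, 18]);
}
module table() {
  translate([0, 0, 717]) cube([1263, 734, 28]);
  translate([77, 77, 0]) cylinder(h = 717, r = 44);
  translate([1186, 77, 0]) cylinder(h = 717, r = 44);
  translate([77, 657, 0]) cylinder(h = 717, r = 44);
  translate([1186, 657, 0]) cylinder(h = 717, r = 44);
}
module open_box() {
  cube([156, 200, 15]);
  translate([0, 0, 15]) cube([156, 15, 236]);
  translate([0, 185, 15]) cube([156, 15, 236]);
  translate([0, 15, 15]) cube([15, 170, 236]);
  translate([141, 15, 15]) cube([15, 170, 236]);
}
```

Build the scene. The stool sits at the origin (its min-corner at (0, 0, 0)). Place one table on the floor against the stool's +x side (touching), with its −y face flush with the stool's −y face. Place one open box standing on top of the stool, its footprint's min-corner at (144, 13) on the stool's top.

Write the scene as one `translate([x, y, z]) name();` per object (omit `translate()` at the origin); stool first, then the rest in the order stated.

stool();
translate([354, 0, 0]) table();
translate([144, 13, 440]) open_box();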